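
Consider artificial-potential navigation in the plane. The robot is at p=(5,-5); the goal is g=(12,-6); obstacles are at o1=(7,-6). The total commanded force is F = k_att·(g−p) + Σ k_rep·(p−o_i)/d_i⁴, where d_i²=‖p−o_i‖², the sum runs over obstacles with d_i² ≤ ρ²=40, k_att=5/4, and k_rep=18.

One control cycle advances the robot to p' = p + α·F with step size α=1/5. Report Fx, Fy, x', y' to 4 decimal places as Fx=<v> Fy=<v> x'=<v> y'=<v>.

Fx=7.3100 Fy=-0.5300 x'=6.4620 y'=-5.1060

F_att = 5/4·(g−p) = 5/4·(7,-1) = (8.7500,-1.2500)
o1: d²=5 ≤ ρ²=40; F_rep = 18·(-2,1)/5² = (-1.4400,0.7200)
F = F_att + ΣF_rep = (7.3100,-0.5300)
p' = p + 1/5·F = (6.4620,-5.1060)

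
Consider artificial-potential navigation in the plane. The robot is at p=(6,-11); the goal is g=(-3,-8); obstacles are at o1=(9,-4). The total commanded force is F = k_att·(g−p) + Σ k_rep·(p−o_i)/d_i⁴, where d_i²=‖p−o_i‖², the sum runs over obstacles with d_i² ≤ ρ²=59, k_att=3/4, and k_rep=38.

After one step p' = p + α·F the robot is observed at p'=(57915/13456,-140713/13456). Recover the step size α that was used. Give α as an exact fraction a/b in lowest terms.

F_att = 3/4·(g−p) = 3/4·(-9,3) = (-6.7500,2.2500)
o1: d²=58 ≤ ρ²=59; F_rep = 38·(-3,-7)/58² = (-0.0339,-0.0791)
F = F_att + ΣF_rep = (-6.7839,2.1709)
Δp = p'−p = (-1.6960,0.5427); α = Δx/Fx = (-22821/13456) / (-22821/3364) = 1/4
check: Δy/Fy = (7303/13456) / (7303/3364) = 1/4 ✓

α = 1/4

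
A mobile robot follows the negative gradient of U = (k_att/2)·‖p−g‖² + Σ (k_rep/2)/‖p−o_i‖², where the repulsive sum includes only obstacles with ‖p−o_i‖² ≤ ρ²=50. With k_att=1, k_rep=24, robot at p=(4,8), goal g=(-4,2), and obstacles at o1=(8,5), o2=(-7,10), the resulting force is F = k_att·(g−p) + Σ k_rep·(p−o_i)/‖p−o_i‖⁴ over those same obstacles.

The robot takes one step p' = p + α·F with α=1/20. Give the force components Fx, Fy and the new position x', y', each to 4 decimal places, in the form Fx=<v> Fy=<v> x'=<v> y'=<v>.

Fx=-8.1536 Fy=-5.8848 x'=3.5923 y'=7.7058

F_att = 1·(g−p) = 1·(-8,-6) = (-8.0000,-6.0000)
o1: d²=25 ≤ ρ²=50; F_rep = 24·(-4,3)/25² = (-0.1536,0.1152)
o2: d²=125 > ρ²=50 → inactive
F = F_att + ΣF_rep = (-8.1536,-5.8848)
p' = p + 1/20·F = (3.5923,7.7058)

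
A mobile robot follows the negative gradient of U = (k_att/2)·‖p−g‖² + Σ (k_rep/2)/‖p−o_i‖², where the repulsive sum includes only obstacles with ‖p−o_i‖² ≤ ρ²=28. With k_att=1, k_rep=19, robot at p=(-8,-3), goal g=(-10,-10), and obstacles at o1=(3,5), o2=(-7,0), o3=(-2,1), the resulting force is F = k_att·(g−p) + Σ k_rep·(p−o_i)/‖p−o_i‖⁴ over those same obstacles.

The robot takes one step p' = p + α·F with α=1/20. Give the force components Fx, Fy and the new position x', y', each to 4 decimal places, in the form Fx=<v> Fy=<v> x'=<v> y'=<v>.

F_att = 1·(g−p) = 1·(-2,-7) = (-2.0000,-7.0000)
o1: d²=185 > ρ²=28 → inactive
o2: d²=10 ≤ ρ²=28; F_rep = 19·(-1,-3)/10² = (-0.1900,-0.5700)
o3: d²=52 > ρ²=28 → inactive
F = F_att + ΣF_rep = (-2.1900,-7.5700)
p' = p + 1/20·F = (-8.1095,-3.3785)

Fx=-2.1900 Fy=-7.5700 x'=-8.1095 y'=-3.3785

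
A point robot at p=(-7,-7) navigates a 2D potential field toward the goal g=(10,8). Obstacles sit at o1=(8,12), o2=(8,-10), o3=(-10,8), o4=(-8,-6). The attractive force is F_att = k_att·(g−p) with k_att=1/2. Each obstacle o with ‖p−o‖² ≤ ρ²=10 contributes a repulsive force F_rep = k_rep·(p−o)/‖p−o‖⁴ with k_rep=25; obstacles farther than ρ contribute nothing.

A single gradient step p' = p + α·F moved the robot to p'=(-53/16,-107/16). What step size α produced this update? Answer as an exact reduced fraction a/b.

F_att = 1/2·(g−p) = 1/2·(17,15) = (8.5000,7.5000)
o1: d²=586 > ρ²=10 → inactive
o2: d²=234 > ρ²=10 → inactive
o3: d²=234 > ρ²=10 → inactive
o4: d²=2 ≤ ρ²=10; F_rep = 25·(1,-1)/2² = (6.2500,-6.2500)
F = F_att + ΣF_rep = (14.7500,1.2500)
Δp = p'−p = (3.6875,0.3125); α = Δx/Fx = (59/16) / (59/4) = 1/4
check: Δy/Fy = (5/16) / (5/4) = 1/4 ✓

α = 1/4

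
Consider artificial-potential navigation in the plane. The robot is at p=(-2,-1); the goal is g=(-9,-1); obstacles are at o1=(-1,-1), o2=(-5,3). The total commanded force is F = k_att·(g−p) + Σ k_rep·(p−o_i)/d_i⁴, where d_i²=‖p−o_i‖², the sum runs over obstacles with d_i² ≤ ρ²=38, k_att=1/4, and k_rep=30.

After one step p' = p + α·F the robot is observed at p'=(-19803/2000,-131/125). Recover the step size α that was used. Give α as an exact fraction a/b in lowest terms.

F_att = 1/4·(g−p) = 1/4·(-7,0) = (-1.7500,0.0000)
o1: d²=1 ≤ ρ²=38; F_rep = 30·(-1,0)/1² = (-30.0000,0.0000)
o2: d²=25 ≤ ρ²=38; F_rep = 30·(3,-4)/25² = (0.1440,-0.1920)
F = F_att + ΣF_rep = (-31.6060,-0.1920)
Δp = p'−p = (-7.9015,-0.0480); α = Δx/Fx = (-15803/2000) / (-15803/500) = 1/4
check: Δy/Fy = (-6/125) / (-24/125) = 1/4 ✓

α = 1/4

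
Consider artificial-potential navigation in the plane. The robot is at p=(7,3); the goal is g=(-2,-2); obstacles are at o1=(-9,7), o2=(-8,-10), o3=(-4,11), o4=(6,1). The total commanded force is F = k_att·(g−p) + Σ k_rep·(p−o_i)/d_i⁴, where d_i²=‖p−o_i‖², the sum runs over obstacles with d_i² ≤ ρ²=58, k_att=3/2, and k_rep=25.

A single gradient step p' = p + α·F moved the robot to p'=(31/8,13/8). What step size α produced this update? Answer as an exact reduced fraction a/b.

α = 1/4

F_att = 3/2·(g−p) = 3/2·(-9,-5) = (-13.5000,-7.5000)
o1: d²=272 > ρ²=58 → inactive
o2: d²=394 > ρ²=58 → inactive
o3: d²=185 > ρ²=58 → inactive
o4: d²=5 ≤ ρ²=58; F_rep = 25·(1,2)/5² = (1.0000,2.0000)
F = F_att + ΣF_rep = (-12.5000,-5.5000)
Δp = p'−p = (-3.1250,-1.3750); α = Δx/Fx = (-25/8) / (-25/2) = 1/4
check: Δy/Fy = (-11/8) / (-11/2) = 1/4 ✓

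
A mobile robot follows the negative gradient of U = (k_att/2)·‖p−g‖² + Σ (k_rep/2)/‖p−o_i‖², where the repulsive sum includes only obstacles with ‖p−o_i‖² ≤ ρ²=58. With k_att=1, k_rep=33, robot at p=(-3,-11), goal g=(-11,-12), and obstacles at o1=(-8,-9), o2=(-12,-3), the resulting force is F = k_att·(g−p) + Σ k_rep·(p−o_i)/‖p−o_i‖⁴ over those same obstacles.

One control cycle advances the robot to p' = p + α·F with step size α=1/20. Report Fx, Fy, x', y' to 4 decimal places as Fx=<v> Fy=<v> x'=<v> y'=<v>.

Fx=-7.8038 Fy=-1.0785 x'=-3.3902 y'=-11.0539

F_att = 1·(g−p) = 1·(-8,-1) = (-8.0000,-1.0000)
o1: d²=29 ≤ ρ²=58; F_rep = 33·(5,-2)/29² = (0.1962,-0.0785)
o2: d²=145 > ρ²=58 → inactive
F = F_att + ΣF_rep = (-7.8038,-1.0785)
p' = p + 1/20·F = (-3.3902,-11.0539)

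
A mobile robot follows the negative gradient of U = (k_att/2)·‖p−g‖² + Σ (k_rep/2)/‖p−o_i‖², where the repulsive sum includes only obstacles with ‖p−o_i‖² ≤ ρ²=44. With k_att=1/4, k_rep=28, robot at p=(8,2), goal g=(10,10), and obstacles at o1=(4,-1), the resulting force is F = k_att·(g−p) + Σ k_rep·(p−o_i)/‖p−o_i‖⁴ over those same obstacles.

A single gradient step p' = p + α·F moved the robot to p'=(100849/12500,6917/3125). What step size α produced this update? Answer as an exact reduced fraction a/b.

α = 1/10

F_att = 1/4·(g−p) = 1/4·(2,8) = (0.5000,2.0000)
o1: d²=25 ≤ ρ²=44; F_rep = 28·(4,3)/25² = (0.1792,0.1344)
F = F_att + ΣF_rep = (0.6792,2.1344)
Δp = p'−p = (0.0679,0.2134); α = Δx/Fx = (849/12500) / (849/1250) = 1/10
check: Δy/Fy = (667/3125) / (1334/625) = 1/10 ✓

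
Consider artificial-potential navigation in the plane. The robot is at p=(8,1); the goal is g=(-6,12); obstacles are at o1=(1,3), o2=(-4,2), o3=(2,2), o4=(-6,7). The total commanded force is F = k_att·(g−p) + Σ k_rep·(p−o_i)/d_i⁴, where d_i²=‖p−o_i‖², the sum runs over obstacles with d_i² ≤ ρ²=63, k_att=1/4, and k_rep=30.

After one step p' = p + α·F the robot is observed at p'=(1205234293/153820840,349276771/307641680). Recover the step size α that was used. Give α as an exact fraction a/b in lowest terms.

F_att = 1/4·(g−p) = 1/4·(-14,11) = (-3.5000,2.7500)
o1: d²=53 ≤ ρ²=63; F_rep = 30·(7,-2)/53² = (0.0748,-0.0214)
o2: d²=145 > ρ²=63 → inactive
o3: d²=37 ≤ ρ²=63; F_rep = 30·(6,-1)/37² = (0.1315,-0.0219)
o4: d²=232 > ρ²=63 → inactive
F = F_att + ΣF_rep = (-3.2938,2.7067)
Δp = p'−p = (-0.1647,0.1353); α = Δx/Fx = (-25332427/153820840) / (-25332427/7691042) = 1/20
check: Δy/Fy = (41635091/307641680) / (41635091/15382084) = 1/20 ✓

α = 1/20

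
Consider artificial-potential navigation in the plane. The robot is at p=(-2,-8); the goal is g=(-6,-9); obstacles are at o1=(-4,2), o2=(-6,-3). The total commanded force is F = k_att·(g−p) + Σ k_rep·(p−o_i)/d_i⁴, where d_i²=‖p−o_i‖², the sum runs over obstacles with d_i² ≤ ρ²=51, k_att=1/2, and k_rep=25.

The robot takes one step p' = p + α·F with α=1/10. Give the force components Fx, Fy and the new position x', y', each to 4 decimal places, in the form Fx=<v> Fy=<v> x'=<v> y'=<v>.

Fx=-1.9405 Fy=-0.5744 x'=-2.1941 y'=-8.0574

F_att = 1/2·(g−p) = 1/2·(-4,-1) = (-2.0000,-0.5000)
o1: d²=104 > ρ²=51 → inactive
o2: d²=41 ≤ ρ²=51; F_rep = 25·(4,-5)/41² = (0.0595,-0.0744)
F = F_att + ΣF_rep = (-1.9405,-0.5744)
p' = p + 1/10·F = (-2.1941,-8.0574)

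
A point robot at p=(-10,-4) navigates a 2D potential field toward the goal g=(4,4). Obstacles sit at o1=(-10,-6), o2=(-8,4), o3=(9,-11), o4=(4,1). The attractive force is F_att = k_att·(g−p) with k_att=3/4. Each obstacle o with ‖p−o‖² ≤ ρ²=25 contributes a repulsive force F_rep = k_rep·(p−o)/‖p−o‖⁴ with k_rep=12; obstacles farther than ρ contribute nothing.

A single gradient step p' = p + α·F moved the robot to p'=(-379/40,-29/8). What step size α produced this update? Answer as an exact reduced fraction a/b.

F_att = 3/4·(g−p) = 3/4·(14,8) = (10.5000,6.0000)
o1: d²=4 ≤ ρ²=25; F_rep = 12·(0,2)/4² = (0.0000,1.5000)
o2: d²=68 > ρ²=25 → inactive
o3: d²=410 > ρ²=25 → inactive
o4: d²=221 > ρ²=25 → inactive
F = F_att + ΣF_rep = (10.5000,7.5000)
Δp = p'−p = (0.5250,0.3750); α = Δx/Fx = (21/40) / (21/2) = 1/20
check: Δy/Fy = (3/8) / (15/2) = 1/20 ✓

α = 1/20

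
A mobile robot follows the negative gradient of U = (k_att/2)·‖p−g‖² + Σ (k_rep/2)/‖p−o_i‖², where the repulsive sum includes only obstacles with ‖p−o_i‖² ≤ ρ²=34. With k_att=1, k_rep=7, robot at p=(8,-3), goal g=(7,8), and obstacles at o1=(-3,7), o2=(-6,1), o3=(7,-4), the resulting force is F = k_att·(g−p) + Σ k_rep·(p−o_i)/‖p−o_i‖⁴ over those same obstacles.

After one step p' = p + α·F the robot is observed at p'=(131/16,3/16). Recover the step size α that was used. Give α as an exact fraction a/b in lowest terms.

α = 1/4

F_att = 1·(g−p) = 1·(-1,11) = (-1.0000,11.0000)
o1: d²=221 > ρ²=34 → inactive
o2: d²=212 > ρ²=34 → inactive
o3: d²=2 ≤ ρ²=34; F_rep = 7·(1,1)/2² = (1.7500,1.7500)
F = F_att + ΣF_rep = (0.7500,12.7500)
Δp = p'−p = (0.1875,3.1875); α = Δx/Fx = (3/16) / (3/4) = 1/4
check: Δy/Fy = (51/16) / (51/4) = 1/4 ✓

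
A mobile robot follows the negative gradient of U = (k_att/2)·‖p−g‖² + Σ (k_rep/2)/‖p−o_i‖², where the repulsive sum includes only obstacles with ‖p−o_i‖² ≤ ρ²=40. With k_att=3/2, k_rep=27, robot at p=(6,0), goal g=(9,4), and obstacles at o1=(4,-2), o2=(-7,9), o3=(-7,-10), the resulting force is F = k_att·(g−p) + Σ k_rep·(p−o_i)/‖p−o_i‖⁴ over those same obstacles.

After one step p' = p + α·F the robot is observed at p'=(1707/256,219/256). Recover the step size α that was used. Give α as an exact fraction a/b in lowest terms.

α = 1/8

F_att = 3/2·(g−p) = 3/2·(3,4) = (4.5000,6.0000)
o1: d²=8 ≤ ρ²=40; F_rep = 27·(2,2)/8² = (0.8438,0.8438)
o2: d²=250 > ρ²=40 → inactive
o3: d²=269 > ρ²=40 → inactive
F = F_att + ΣF_rep = (5.3438,6.8438)
Δp = p'−p = (0.6680,0.8555); α = Δx/Fx = (171/256) / (171/32) = 1/8
check: Δy/Fy = (219/256) / (219/32) = 1/8 ✓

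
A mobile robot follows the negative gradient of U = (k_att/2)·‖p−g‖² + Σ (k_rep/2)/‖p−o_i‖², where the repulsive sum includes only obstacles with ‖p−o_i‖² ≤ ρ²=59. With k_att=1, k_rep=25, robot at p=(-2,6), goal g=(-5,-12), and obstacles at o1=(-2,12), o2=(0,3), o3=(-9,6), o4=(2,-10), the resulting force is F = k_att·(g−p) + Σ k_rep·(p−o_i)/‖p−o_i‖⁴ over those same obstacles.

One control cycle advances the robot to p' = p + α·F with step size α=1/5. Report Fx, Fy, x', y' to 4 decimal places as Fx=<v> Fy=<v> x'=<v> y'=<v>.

F_att = 1·(g−p) = 1·(-3,-18) = (-3.0000,-18.0000)
o1: d²=36 ≤ ρ²=59; F_rep = 25·(0,-6)/36² = (0.0000,-0.1157)
o2: d²=13 ≤ ρ²=59; F_rep = 25·(-2,3)/13² = (-0.2959,0.4438)
o3: d²=49 ≤ ρ²=59; F_rep = 25·(7,0)/49² = (0.0729,0.0000)
o4: d²=272 > ρ²=59 → inactive
F = F_att + ΣF_rep = (-3.2230,-17.6720)
p' = p + 1/5·F = (-2.6446,2.4656)

Fx=-3.2230 Fy=-17.6720 x'=-2.6446 y'=2.4656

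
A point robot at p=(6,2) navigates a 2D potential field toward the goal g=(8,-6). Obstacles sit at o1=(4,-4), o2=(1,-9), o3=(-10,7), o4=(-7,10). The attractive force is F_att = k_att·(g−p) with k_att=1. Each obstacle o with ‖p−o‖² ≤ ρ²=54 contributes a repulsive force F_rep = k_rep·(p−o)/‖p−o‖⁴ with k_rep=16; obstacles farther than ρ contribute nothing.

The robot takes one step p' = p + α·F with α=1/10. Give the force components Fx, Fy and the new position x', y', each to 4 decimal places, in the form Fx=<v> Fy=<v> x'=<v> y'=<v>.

F_att = 1·(g−p) = 1·(2,-8) = (2.0000,-8.0000)
o1: d²=40 ≤ ρ²=54; F_rep = 16·(2,6)/40² = (0.0200,0.0600)
o2: d²=146 > ρ²=54 → inactive
o3: d²=281 > ρ²=54 → inactive
o4: d²=233 > ρ²=54 → inactive
F = F_att + ΣF_rep = (2.0200,-7.9400)
p' = p + 1/10·F = (6.2020,1.2060)

Fx=2.0200 Fy=-7.9400 x'=6.2020 y'=1.2060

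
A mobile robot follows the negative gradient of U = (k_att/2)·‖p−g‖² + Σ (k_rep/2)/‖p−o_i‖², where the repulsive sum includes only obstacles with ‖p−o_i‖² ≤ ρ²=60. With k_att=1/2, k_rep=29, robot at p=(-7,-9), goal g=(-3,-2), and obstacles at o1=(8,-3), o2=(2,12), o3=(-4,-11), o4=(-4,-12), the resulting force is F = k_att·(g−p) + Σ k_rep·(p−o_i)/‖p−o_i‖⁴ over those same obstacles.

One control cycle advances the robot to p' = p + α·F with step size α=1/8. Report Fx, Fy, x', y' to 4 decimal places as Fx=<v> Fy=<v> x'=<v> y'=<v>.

Fx=1.2167 Fy=4.1117 x'=-6.8479 y'=-8.4860

F_att = 1/2·(g−p) = 1/2·(4,7) = (2.0000,3.5000)
o1: d²=261 > ρ²=60 → inactive
o2: d²=522 > ρ²=60 → inactive
o3: d²=13 ≤ ρ²=60; F_rep = 29·(-3,2)/13² = (-0.5148,0.3432)
o4: d²=18 ≤ ρ²=60; F_rep = 29·(-3,3)/18² = (-0.2685,0.2685)
F = F_att + ΣF_rep = (1.2167,4.1117)
p' = p + 1/8·F = (-6.8479,-8.4860)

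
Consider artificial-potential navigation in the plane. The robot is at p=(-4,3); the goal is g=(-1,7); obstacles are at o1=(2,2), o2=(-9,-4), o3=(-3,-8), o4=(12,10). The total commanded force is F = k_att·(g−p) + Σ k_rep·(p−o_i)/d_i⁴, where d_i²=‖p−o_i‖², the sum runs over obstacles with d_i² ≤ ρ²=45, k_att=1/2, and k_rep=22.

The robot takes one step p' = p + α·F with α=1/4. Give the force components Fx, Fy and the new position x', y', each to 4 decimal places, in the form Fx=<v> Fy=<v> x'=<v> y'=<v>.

Fx=1.4036 Fy=2.0161 x'=-3.6491 y'=3.5040

F_att = 1/2·(g−p) = 1/2·(3,4) = (1.5000,2.0000)
o1: d²=37 ≤ ρ²=45; F_rep = 22·(-6,1)/37² = (-0.0964,0.0161)
o2: d²=74 > ρ²=45 → inactive
o3: d²=122 > ρ²=45 → inactive
o4: d²=305 > ρ²=45 → inactive
F = F_att + ΣF_rep = (1.4036,2.0161)
p' = p + 1/4·F = (-3.6491,3.5040)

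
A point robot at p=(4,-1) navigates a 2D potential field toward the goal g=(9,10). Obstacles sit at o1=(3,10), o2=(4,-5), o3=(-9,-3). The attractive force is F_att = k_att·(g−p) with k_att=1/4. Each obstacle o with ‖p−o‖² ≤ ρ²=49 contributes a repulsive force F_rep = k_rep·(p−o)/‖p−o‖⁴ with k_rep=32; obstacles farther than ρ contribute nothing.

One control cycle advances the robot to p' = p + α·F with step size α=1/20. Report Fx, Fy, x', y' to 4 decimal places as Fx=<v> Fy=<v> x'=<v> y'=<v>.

Fx=1.2500 Fy=3.2500 x'=4.0625 y'=-0.8375

F_att = 1/4·(g−p) = 1/4·(5,11) = (1.2500,2.7500)
o1: d²=122 > ρ²=49 → inactive
o2: d²=16 ≤ ρ²=49; F_rep = 32·(0,4)/16² = (0.0000,0.5000)
o3: d²=173 > ρ²=49 → inactive
F = F_att + ΣF_rep = (1.2500,3.2500)
p' = p + 1/20·F = (4.0625,-0.8375)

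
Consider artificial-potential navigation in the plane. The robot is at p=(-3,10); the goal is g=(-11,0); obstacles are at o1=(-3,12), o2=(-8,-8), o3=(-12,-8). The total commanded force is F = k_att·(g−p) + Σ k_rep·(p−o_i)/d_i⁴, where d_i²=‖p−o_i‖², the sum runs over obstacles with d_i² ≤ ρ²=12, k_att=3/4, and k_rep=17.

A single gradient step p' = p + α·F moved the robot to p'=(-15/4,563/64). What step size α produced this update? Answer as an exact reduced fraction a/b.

α = 1/8

F_att = 3/4·(g−p) = 3/4·(-8,-10) = (-6.0000,-7.5000)
o1: d²=4 ≤ ρ²=12; F_rep = 17·(0,-2)/4² = (0.0000,-2.1250)
o2: d²=349 > ρ²=12 → inactive
o3: d²=405 > ρ²=12 → inactive
F = F_att + ΣF_rep = (-6.0000,-9.6250)
Δp = p'−p = (-0.7500,-1.2031); α = Δx/Fx = (-3/4) / (-6) = 1/8
check: Δy/Fy = (-77/64) / (-77/8) = 1/8 ✓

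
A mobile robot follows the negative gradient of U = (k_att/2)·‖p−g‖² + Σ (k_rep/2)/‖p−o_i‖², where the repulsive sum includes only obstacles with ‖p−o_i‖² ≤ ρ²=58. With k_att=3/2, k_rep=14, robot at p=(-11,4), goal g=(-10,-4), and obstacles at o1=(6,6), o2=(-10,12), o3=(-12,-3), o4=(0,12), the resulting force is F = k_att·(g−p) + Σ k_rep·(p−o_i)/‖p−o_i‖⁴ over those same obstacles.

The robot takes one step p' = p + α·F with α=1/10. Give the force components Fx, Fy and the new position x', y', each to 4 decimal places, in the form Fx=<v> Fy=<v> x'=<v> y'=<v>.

F_att = 3/2·(g−p) = 3/2·(1,-8) = (1.5000,-12.0000)
o1: d²=293 > ρ²=58 → inactive
o2: d²=65 > ρ²=58 → inactive
o3: d²=50 ≤ ρ²=58; F_rep = 14·(1,7)/50² = (0.0056,0.0392)
o4: d²=185 > ρ²=58 → inactive
F = F_att + ΣF_rep = (1.5056,-11.9608)
p' = p + 1/10·F = (-10.8494,2.8039)

Fx=1.5056 Fy=-11.9608 x'=-10.8494 y'=2.8039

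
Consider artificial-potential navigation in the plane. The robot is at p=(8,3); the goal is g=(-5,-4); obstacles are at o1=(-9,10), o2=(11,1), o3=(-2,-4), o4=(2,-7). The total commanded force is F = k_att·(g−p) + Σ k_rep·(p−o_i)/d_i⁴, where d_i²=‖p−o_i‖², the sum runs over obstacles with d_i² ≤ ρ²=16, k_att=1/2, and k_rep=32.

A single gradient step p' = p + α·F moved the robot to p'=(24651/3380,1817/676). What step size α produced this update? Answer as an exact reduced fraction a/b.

α = 1/10

F_att = 1/2·(g−p) = 1/2·(-13,-7) = (-6.5000,-3.5000)
o1: d²=338 > ρ²=16 → inactive
o2: d²=13 ≤ ρ²=16; F_rep = 32·(-3,2)/13² = (-0.5680,0.3787)
o3: d²=149 > ρ²=16 → inactive
o4: d²=136 > ρ²=16 → inactive
F = F_att + ΣF_rep = (-7.0680,-3.1213)
Δp = p'−p = (-0.7068,-0.3121); α = Δx/Fx = (-2389/3380) / (-2389/338) = 1/10
check: Δy/Fy = (-211/676) / (-1055/338) = 1/10 ✓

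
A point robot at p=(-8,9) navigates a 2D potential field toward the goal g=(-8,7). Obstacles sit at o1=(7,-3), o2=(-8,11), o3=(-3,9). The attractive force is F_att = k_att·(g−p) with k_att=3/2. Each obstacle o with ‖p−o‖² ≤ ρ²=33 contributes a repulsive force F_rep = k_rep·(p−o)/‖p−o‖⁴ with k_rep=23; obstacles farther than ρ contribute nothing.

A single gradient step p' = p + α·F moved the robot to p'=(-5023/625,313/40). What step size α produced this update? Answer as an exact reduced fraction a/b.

F_att = 3/2·(g−p) = 3/2·(0,-2) = (0.0000,-3.0000)
o1: d²=369 > ρ²=33 → inactive
o2: d²=4 ≤ ρ²=33; F_rep = 23·(0,-2)/4² = (0.0000,-2.8750)
o3: d²=25 ≤ ρ²=33; F_rep = 23·(-5,0)/25² = (-0.1840,0.0000)
F = F_att + ΣF_rep = (-0.1840,-5.8750)
Δp = p'−p = (-0.0368,-1.1750); α = Δx/Fx = (-23/625) / (-23/125) = 1/5
check: Δy/Fy = (-47/40) / (-47/8) = 1/5 ✓

α = 1/5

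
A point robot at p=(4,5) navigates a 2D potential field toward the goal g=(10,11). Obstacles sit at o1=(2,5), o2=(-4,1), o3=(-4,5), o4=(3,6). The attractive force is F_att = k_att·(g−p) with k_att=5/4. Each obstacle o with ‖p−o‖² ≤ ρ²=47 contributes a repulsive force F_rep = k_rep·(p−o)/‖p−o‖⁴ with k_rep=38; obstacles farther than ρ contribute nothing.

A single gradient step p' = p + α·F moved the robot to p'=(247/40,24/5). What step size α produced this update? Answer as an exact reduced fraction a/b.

F_att = 5/4·(g−p) = 5/4·(6,6) = (7.5000,7.5000)
o1: d²=4 ≤ ρ²=47; F_rep = 38·(2,0)/4² = (4.7500,0.0000)
o2: d²=80 > ρ²=47 → inactive
o3: d²=64 > ρ²=47 → inactive
o4: d²=2 ≤ ρ²=47; F_rep = 38·(1,-1)/2² = (9.5000,-9.5000)
F = F_att + ΣF_rep = (21.7500,-2.0000)
Δp = p'−p = (2.1750,-0.2000); α = Δx/Fx = (87/40) / (87/4) = 1/10
check: Δy/Fy = (-1/5) / (-2) = 1/10 ✓

α = 1/10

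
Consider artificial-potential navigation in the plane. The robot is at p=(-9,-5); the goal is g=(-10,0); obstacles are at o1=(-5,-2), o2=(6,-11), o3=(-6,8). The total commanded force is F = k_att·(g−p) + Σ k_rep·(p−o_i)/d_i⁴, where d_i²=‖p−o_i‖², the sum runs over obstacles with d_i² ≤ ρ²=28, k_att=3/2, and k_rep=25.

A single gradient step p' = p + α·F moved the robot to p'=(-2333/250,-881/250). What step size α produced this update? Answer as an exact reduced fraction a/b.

α = 1/5

F_att = 3/2·(g−p) = 3/2·(-1,5) = (-1.5000,7.5000)
o1: d²=25 ≤ ρ²=28; F_rep = 25·(-4,-3)/25² = (-0.1600,-0.1200)
o2: d²=261 > ρ²=28 → inactive
o3: d²=178 > ρ²=28 → inactive
F = F_att + ΣF_rep = (-1.6600,7.3800)
Δp = p'−p = (-0.3320,1.4760); α = Δx/Fx = (-83/250) / (-83/50) = 1/5
check: Δy/Fy = (369/250) / (369/50) = 1/5 ✓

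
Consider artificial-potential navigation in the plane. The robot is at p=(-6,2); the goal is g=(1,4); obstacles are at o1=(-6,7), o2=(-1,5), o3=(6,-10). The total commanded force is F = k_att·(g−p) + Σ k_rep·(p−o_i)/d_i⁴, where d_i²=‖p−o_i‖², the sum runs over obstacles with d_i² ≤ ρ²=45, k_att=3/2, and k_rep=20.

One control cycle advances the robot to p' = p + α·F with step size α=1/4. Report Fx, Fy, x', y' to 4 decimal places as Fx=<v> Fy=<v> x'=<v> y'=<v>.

Fx=10.4135 Fy=2.7881 x'=-3.3966 y'=2.6970

F_att = 3/2·(g−p) = 3/2·(7,2) = (10.5000,3.0000)
o1: d²=25 ≤ ρ²=45; F_rep = 20·(0,-5)/25² = (0.0000,-0.1600)
o2: d²=34 ≤ ρ²=45; F_rep = 20·(-5,-3)/34² = (-0.0865,-0.0519)
o3: d²=288 > ρ²=45 → inactive
F = F_att + ΣF_rep = (10.4135,2.7881)
p' = p + 1/4·F = (-3.3966,2.6970)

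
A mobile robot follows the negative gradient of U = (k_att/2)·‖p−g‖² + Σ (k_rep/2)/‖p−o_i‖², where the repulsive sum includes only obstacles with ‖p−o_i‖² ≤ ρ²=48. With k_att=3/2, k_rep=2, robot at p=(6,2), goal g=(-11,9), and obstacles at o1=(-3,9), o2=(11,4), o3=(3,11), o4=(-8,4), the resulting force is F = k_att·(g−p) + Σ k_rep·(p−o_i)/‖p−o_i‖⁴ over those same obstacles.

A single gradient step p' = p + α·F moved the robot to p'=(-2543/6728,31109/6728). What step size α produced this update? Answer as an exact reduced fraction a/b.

α = 1/4

F_att = 3/2·(g−p) = 3/2·(-17,7) = (-25.5000,10.5000)
o1: d²=130 > ρ²=48 → inactive
o2: d²=29 ≤ ρ²=48; F_rep = 2·(-5,-2)/29² = (-0.0119,-0.0048)
o3: d²=90 > ρ²=48 → inactive
o4: d²=200 > ρ²=48 → inactive
F = F_att + ΣF_rep = (-25.5119,10.4952)
Δp = p'−p = (-6.3780,2.6238); α = Δx/Fx = (-42911/6728) / (-42911/1682) = 1/4
check: Δy/Fy = (17653/6728) / (17653/1682) = 1/4 ✓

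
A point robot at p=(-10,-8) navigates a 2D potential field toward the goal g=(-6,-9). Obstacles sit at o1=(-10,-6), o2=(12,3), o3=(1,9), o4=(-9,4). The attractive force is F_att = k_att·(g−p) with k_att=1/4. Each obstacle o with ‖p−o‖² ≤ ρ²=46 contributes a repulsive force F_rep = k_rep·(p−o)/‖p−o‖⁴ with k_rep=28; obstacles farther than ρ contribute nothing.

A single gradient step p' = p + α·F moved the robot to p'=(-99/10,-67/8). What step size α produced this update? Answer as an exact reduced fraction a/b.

α = 1/10

F_att = 1/4·(g−p) = 1/4·(4,-1) = (1.0000,-0.2500)
o1: d²=4 ≤ ρ²=46; F_rep = 28·(0,-2)/4² = (0.0000,-3.5000)
o2: d²=605 > ρ²=46 → inactive
o3: d²=410 > ρ²=46 → inactive
o4: d²=145 > ρ²=46 → inactive
F = F_att + ΣF_rep = (1.0000,-3.7500)
Δp = p'−p = (0.1000,-0.3750); α = Δx/Fx = (1/10) / (1) = 1/10
check: Δy/Fy = (-3/8) / (-15/4) = 1/10 ✓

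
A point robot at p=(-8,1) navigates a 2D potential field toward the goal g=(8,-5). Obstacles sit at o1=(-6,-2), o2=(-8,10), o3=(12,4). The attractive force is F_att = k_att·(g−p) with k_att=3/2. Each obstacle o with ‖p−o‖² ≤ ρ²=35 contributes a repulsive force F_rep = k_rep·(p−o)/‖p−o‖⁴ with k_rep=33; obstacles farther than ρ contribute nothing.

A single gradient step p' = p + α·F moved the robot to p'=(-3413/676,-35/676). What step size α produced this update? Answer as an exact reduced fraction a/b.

F_att = 3/2·(g−p) = 3/2·(16,-6) = (24.0000,-9.0000)
o1: d²=13 ≤ ρ²=35; F_rep = 33·(-2,3)/13² = (-0.3905,0.5858)
o2: d²=81 > ρ²=35 → inactive
o3: d²=409 > ρ²=35 → inactive
F = F_att + ΣF_rep = (23.6095,-8.4142)
Δp = p'−p = (2.9512,-1.0518); α = Δx/Fx = (1995/676) / (3990/169) = 1/8
check: Δy/Fy = (-711/676) / (-1422/169) = 1/8 ✓

α = 1/8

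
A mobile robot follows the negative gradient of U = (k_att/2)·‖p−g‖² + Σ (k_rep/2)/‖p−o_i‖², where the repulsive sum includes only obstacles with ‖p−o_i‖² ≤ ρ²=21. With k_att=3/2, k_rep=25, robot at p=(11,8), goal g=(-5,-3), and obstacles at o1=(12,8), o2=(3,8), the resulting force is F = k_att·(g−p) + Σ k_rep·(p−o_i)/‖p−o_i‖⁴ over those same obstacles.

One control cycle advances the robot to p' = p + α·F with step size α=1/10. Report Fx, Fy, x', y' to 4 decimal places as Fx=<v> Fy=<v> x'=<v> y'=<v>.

Fx=-49.0000 Fy=-16.5000 x'=6.1000 y'=6.3500

F_att = 3/2·(g−p) = 3/2·(-16,-11) = (-24.0000,-16.5000)
o1: d²=1 ≤ ρ²=21; F_rep = 25·(-1,0)/1² = (-25.0000,0.0000)
o2: d²=64 > ρ²=21 → inactive
F = F_att + ΣF_rep = (-49.0000,-16.5000)
p' = p + 1/10·F = (6.1000,6.3500)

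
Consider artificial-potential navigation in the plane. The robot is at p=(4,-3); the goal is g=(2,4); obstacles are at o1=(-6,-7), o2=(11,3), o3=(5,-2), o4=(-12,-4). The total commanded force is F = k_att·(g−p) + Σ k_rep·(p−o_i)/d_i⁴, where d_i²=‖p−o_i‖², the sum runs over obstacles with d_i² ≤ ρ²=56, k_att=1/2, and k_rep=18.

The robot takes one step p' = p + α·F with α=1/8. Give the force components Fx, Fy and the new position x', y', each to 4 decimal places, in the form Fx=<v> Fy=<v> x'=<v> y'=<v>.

F_att = 1/2·(g−p) = 1/2·(-2,7) = (-1.0000,3.5000)
o1: d²=116 > ρ²=56 → inactive
o2: d²=85 > ρ²=56 → inactive
o3: d²=2 ≤ ρ²=56; F_rep = 18·(-1,-1)/2² = (-4.5000,-4.5000)
o4: d²=257 > ρ²=56 → inactive
F = F_att + ΣF_rep = (-5.5000,-1.0000)
p' = p + 1/8·F = (3.3125,-3.1250)

Fx=-5.5000 Fy=-1.0000 x'=3.3125 y'=-3.1250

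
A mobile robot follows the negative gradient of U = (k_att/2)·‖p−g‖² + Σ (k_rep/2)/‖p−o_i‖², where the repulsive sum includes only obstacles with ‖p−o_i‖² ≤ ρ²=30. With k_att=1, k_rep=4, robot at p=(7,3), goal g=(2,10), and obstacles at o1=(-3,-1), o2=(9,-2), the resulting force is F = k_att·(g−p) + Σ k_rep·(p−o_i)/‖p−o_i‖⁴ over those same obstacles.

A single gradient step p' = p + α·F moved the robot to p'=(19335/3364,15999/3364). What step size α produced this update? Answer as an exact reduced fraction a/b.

α = 1/4

F_att = 1·(g−p) = 1·(-5,7) = (-5.0000,7.0000)
o1: d²=116 > ρ²=30 → inactive
o2: d²=29 ≤ ρ²=30; F_rep = 4·(-2,5)/29² = (-0.0095,0.0238)
F = F_att + ΣF_rep = (-5.0095,7.0238)
Δp = p'−p = (-1.2524,1.7559); α = Δx/Fx = (-4213/3364) / (-4213/841) = 1/4
check: Δy/Fy = (5907/3364) / (5907/841) = 1/4 ✓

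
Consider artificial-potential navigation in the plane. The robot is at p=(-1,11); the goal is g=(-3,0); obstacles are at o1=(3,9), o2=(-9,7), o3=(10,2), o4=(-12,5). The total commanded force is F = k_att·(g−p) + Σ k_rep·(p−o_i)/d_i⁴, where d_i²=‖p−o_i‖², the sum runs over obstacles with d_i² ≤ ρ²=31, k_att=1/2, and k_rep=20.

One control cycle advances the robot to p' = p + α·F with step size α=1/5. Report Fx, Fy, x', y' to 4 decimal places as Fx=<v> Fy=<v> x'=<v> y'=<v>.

Fx=-1.2000 Fy=-5.4000 x'=-1.2400 y'=9.9200

F_att = 1/2·(g−p) = 1/2·(-2,-11) = (-1.0000,-5.5000)
o1: d²=20 ≤ ρ²=31; F_rep = 20·(-4,2)/20² = (-0.2000,0.1000)
o2: d²=80 > ρ²=31 → inactive
o3: d²=202 > ρ²=31 → inactive
o4: d²=157 > ρ²=31 → inactive
F = F_att + ΣF_rep = (-1.2000,-5.4000)
p' = p + 1/5·F = (-1.2400,9.9200)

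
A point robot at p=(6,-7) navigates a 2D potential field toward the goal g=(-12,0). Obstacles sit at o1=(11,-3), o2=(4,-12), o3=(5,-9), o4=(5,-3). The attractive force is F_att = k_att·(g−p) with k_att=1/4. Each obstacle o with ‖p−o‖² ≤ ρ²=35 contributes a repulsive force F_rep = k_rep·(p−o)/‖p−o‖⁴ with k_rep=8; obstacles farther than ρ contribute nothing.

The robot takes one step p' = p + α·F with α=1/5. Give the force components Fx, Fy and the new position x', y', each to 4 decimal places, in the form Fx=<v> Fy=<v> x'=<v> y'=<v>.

Fx=-4.1333 Fy=2.3268 x'=5.1733 y'=-6.5346

F_att = 1/4·(g−p) = 1/4·(-18,7) = (-4.5000,1.7500)
o1: d²=41 > ρ²=35 → inactive
o2: d²=29 ≤ ρ²=35; F_rep = 8·(2,5)/29² = (0.0190,0.0476)
o3: d²=5 ≤ ρ²=35; F_rep = 8·(1,2)/5² = (0.3200,0.6400)
o4: d²=17 ≤ ρ²=35; F_rep = 8·(1,-4)/17² = (0.0277,-0.1107)
F = F_att + ΣF_rep = (-4.1333,2.3268)
p' = p + 1/5·F = (5.1733,-6.5346)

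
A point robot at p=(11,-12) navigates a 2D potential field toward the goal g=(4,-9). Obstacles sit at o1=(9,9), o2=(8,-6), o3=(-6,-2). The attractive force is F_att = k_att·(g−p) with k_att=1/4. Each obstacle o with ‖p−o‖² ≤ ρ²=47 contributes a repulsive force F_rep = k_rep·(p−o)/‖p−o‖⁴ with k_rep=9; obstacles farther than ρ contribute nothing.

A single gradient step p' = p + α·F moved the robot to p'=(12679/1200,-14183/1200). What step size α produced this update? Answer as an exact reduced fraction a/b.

F_att = 1/4·(g−p) = 1/4·(-7,3) = (-1.7500,0.7500)
o1: d²=445 > ρ²=47 → inactive
o2: d²=45 ≤ ρ²=47; F_rep = 9·(3,-6)/45² = (0.0133,-0.0267)
o3: d²=389 > ρ²=47 → inactive
F = F_att + ΣF_rep = (-1.7367,0.7233)
Δp = p'−p = (-0.4342,0.1808); α = Δx/Fx = (-521/1200) / (-521/300) = 1/4
check: Δy/Fy = (217/1200) / (217/300) = 1/4 ✓

α = 1/4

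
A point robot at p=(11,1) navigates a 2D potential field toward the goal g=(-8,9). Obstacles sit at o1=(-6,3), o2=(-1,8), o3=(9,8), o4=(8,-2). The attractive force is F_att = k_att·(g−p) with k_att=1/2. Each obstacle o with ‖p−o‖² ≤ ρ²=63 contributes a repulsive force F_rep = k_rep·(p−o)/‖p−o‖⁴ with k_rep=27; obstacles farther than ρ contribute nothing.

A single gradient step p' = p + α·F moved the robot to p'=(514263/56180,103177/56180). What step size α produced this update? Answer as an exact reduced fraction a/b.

α = 1/5

F_att = 1/2·(g−p) = 1/2·(-19,8) = (-9.5000,4.0000)
o1: d²=293 > ρ²=63 → inactive
o2: d²=193 > ρ²=63 → inactive
o3: d²=53 ≤ ρ²=63; F_rep = 27·(2,-7)/53² = (0.0192,-0.0673)
o4: d²=18 ≤ ρ²=63; F_rep = 27·(3,3)/18² = (0.2500,0.2500)
F = F_att + ΣF_rep = (-9.2308,4.1827)
Δp = p'−p = (-1.8462,0.8365); α = Δx/Fx = (-103717/56180) / (-103717/11236) = 1/5
check: Δy/Fy = (46997/56180) / (46997/11236) = 1/5 ✓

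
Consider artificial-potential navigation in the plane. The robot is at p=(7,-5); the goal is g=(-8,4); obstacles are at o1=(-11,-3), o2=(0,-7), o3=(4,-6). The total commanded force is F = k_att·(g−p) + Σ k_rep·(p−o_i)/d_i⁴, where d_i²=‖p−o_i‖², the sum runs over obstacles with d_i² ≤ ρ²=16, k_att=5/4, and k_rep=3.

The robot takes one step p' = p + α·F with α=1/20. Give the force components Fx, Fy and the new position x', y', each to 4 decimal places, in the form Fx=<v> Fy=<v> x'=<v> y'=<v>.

F_att = 5/4·(g−p) = 5/4·(-15,9) = (-18.7500,11.2500)
o1: d²=328 > ρ²=16 → inactive
o2: d²=53 > ρ²=16 → inactive
o3: d²=10 ≤ ρ²=16; F_rep = 3·(3,1)/10² = (0.0900,0.0300)
F = F_att + ΣF_rep = (-18.6600,11.2800)
p' = p + 1/20·F = (6.0670,-4.4360)

Fx=-18.6600 Fy=11.2800 x'=6.0670 y'=-4.4360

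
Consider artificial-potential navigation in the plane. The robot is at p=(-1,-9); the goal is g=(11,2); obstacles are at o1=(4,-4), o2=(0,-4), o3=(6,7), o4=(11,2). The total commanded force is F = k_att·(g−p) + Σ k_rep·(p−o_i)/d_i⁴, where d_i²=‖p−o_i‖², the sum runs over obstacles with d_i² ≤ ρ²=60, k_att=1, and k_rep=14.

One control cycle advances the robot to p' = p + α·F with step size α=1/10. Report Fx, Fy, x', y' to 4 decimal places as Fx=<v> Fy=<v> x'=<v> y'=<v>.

F_att = 1·(g−p) = 1·(12,11) = (12.0000,11.0000)
o1: d²=50 ≤ ρ²=60; F_rep = 14·(-5,-5)/50² = (-0.0280,-0.0280)
o2: d²=26 ≤ ρ²=60; F_rep = 14·(-1,-5)/26² = (-0.0207,-0.1036)
o3: d²=305 > ρ²=60 → inactive
o4: d²=265 > ρ²=60 → inactive
F = F_att + ΣF_rep = (11.9513,10.8684)
p' = p + 1/10·F = (0.1951,-7.9132)

Fx=11.9513 Fy=10.8684 x'=0.1951 y'=-7.9132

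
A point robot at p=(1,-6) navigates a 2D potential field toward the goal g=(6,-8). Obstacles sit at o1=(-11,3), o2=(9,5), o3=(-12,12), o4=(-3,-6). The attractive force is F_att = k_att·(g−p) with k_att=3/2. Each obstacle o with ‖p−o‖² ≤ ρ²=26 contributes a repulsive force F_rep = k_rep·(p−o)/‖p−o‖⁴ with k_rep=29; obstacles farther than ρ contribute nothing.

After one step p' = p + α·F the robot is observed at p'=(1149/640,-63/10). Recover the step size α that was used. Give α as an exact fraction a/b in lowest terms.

F_att = 3/2·(g−p) = 3/2·(5,-2) = (7.5000,-3.0000)
o1: d²=225 > ρ²=26 → inactive
o2: d²=185 > ρ²=26 → inactive
o3: d²=493 > ρ²=26 → inactive
o4: d²=16 ≤ ρ²=26; F_rep = 29·(4,0)/16² = (0.4531,0.0000)
F = F_att + ΣF_rep = (7.9531,-3.0000)
Δp = p'−p = (0.7953,-0.3000); α = Δx/Fx = (509/640) / (509/64) = 1/10
check: Δy/Fy = (-3/10) / (-3) = 1/10 ✓

α = 1/10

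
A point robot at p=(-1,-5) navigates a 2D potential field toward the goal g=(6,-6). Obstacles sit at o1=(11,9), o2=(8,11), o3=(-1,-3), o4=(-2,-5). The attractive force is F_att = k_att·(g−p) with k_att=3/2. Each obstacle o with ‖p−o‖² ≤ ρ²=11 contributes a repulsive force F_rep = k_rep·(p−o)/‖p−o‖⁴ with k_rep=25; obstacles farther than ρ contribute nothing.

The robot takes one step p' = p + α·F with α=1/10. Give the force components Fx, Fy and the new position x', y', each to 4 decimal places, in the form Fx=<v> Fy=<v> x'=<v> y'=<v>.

Fx=35.5000 Fy=-4.6250 x'=2.5500 y'=-5.4625

F_att = 3/2·(g−p) = 3/2·(7,-1) = (10.5000,-1.5000)
o1: d²=340 > ρ²=11 → inactive
o2: d²=337 > ρ²=11 → inactive
o3: d²=4 ≤ ρ²=11; F_rep = 25·(0,-2)/4² = (0.0000,-3.1250)
o4: d²=1 ≤ ρ²=11; F_rep = 25·(1,0)/1² = (25.0000,0.0000)
F = F_att + ΣF_rep = (35.5000,-4.6250)
p' = p + 1/10·F = (2.5500,-5.4625)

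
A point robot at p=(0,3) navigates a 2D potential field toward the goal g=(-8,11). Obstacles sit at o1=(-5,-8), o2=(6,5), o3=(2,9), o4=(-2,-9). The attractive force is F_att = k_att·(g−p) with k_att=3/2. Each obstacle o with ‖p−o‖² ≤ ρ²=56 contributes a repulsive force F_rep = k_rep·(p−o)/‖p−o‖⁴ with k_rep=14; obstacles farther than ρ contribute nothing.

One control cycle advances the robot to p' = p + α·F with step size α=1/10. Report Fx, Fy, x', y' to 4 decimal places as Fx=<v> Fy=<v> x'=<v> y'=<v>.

Fx=-12.0700 Fy=11.9300 x'=-1.2070 y'=4.1930

F_att = 3/2·(g−p) = 3/2·(-8,8) = (-12.0000,12.0000)
o1: d²=146 > ρ²=56 → inactive
o2: d²=40 ≤ ρ²=56; F_rep = 14·(-6,-2)/40² = (-0.0525,-0.0175)
o3: d²=40 ≤ ρ²=56; F_rep = 14·(-2,-6)/40² = (-0.0175,-0.0525)
o4: d²=148 > ρ²=56 → inactive
F = F_att + ΣF_rep = (-12.0700,11.9300)
p' = p + 1/10·F = (-1.2070,4.1930)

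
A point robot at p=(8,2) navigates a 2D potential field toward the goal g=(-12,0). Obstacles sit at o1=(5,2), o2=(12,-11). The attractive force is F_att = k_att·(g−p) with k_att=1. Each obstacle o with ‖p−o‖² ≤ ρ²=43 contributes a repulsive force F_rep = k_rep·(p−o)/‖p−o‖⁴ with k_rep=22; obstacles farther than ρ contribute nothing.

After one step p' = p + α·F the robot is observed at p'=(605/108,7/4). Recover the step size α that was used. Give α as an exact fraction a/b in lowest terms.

α = 1/8

F_att = 1·(g−p) = 1·(-20,-2) = (-20.0000,-2.0000)
o1: d²=9 ≤ ρ²=43; F_rep = 22·(3,0)/9² = (0.8148,0.0000)
o2: d²=185 > ρ²=43 → inactive
F = F_att + ΣF_rep = (-19.1852,-2.0000)
Δp = p'−p = (-2.3981,-0.2500); α = Δx/Fx = (-259/108) / (-518/27) = 1/8
check: Δy/Fy = (-1/4) / (-2) = 1/8 ✓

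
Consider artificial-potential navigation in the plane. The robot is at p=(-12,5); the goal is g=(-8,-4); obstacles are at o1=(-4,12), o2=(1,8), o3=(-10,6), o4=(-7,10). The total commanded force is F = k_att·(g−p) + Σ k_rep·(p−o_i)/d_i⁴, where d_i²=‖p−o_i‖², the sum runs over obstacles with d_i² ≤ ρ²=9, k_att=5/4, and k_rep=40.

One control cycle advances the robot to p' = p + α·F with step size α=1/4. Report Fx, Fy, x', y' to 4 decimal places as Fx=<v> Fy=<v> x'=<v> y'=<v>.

F_att = 5/4·(g−p) = 5/4·(4,-9) = (5.0000,-11.2500)
o1: d²=113 > ρ²=9 → inactive
o2: d²=178 > ρ²=9 → inactive
o3: d²=5 ≤ ρ²=9; F_rep = 40·(-2,-1)/5² = (-3.2000,-1.6000)
o4: d²=50 > ρ²=9 → inactive
F = F_att + ΣF_rep = (1.8000,-12.8500)
p' = p + 1/4·F = (-11.5500,1.7875)

Fx=1.8000 Fy=-12.8500 x'=-11.5500 y'=1.7875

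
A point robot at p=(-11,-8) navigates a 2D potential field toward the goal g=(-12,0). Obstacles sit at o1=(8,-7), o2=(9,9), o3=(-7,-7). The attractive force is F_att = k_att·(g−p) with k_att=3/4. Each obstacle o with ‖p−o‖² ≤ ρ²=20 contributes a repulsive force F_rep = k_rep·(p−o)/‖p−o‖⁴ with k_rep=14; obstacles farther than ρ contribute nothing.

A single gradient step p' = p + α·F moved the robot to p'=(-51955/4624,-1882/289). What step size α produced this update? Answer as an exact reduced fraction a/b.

F_att = 3/4·(g−p) = 3/4·(-1,8) = (-0.7500,6.0000)
o1: d²=362 > ρ²=20 → inactive
o2: d²=689 > ρ²=20 → inactive
o3: d²=17 ≤ ρ²=20; F_rep = 14·(-4,-1)/17² = (-0.1938,-0.0484)
F = F_att + ΣF_rep = (-0.9438,5.9516)
Δp = p'−p = (-0.2359,1.4879); α = Δx/Fx = (-1091/4624) / (-1091/1156) = 1/4
check: Δy/Fy = (430/289) / (1720/289) = 1/4 ✓

α = 1/4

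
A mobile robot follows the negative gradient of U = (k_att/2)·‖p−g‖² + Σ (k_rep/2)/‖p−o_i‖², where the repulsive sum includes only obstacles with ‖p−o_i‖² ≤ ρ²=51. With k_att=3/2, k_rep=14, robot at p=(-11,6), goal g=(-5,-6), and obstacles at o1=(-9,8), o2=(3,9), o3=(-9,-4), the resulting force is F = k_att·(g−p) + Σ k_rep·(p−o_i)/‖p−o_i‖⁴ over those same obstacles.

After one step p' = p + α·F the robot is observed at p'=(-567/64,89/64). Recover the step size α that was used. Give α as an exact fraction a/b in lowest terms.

F_att = 3/2·(g−p) = 3/2·(6,-12) = (9.0000,-18.0000)
o1: d²=8 ≤ ρ²=51; F_rep = 14·(-2,-2)/8² = (-0.4375,-0.4375)
o2: d²=205 > ρ²=51 → inactive
o3: d²=104 > ρ²=51 → inactive
F = F_att + ΣF_rep = (8.5625,-18.4375)
Δp = p'−p = (2.1406,-4.6094); α = Δx/Fx = (137/64) / (137/16) = 1/4
check: Δy/Fy = (-295/64) / (-295/16) = 1/4 ✓

α = 1/4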